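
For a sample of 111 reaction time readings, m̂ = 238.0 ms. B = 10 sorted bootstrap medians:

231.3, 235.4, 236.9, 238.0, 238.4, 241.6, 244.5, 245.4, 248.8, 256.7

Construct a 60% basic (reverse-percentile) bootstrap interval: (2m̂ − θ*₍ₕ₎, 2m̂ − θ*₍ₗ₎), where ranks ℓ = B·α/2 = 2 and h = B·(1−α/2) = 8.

(230.6, 240.6)

Percentile endpoints at ranks 2 and 8: θ*₍2₎ = 235.4, θ*₍8₎ = 245.4.
Basic interval reflects these around m̂:
  lower = 2 × 238.0 − 245.4 = 230.6
  upper = 2 × 238.0 − 235.4 = 240.6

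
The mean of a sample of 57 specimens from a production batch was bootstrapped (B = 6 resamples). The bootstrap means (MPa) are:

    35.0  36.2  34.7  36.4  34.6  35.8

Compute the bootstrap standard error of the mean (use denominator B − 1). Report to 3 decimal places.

Bootstrap SE is the standard deviation of the 6 replicate means.
Mean of replicates: (35.0 + 36.2 + 34.7 + 36.4 + 34.6 + 35.8) / 6 = 212.7000 / 6 = 35.4500
Sum of squared deviations: (−0.4500)² + (+0.7500)² + (−0.7500)² + (+0.9500)² + (−0.8500)² + (+0.3500)² = 3.0750
Variance = 3.0750 / 5 = 0.6150
SE* = √0.6150

SE* = 0.784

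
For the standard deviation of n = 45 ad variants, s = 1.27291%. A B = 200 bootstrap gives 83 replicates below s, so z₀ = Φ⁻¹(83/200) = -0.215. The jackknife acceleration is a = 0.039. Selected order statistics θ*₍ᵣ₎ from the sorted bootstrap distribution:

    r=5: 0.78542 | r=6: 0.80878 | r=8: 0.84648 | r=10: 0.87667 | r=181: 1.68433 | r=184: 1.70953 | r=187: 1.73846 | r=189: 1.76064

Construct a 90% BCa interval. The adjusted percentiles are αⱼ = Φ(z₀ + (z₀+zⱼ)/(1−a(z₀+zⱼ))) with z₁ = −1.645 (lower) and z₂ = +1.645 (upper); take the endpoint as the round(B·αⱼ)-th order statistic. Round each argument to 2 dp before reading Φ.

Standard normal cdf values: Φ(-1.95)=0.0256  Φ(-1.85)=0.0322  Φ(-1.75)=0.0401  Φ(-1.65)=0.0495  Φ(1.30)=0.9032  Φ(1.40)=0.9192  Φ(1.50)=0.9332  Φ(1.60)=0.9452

(0.78542, 1.68433)

Lower: z₀ + z₁ = -0.215 + (-1.645) = -1.860; 1 − a(z₀+z₁) = 1 − (0.039)(-1.860) = 1.0725; argument = -0.215 + (-1.860)/1.0725 = -1.9492 → -1.95.
α₁ = Φ(-1.95) = 0.0256; rank = round(200 × 0.0256) = 5; θ*₍5₎ = 0.78542.
Upper: z₀ + z₂ = 1.430; 1 − a(z₀+z₂) = 0.9442; argument = 1.2995 → 1.30; α₂ = 0.9032; rank = 181; θ*₍181₎ = 1.68433.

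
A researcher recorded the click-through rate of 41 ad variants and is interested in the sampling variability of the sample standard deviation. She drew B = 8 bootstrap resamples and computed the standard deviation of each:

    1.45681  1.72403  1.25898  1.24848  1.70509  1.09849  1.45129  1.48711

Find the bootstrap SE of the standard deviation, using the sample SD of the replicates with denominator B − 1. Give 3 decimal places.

Bootstrap SE is the standard deviation of the 8 replicate standard deviations.
Mean of replicates: (1.45681 + 1.72403 + 1.25898 + 1.24848 + 1.70509 + 1.09849 + 1.45129 + 1.48711) / 8 = 11.430280 / 8 = 1.428785
Sum of squared deviations: (+0.028025)² + (+0.295245)² + (−0.169805)² + (−0.180305)² + (+0.276305)² + (−0.330295)² + (+0.022505)² + (+0.058325)² = 0.338646
Variance = 0.338646 / 7 = 0.048378
SE* = √0.048378

SE* = 0.220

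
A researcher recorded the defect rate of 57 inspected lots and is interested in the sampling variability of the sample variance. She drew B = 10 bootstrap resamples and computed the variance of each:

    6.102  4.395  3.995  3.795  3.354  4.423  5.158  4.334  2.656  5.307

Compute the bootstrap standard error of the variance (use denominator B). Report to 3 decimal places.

Bootstrap SE is the standard deviation of the 10 replicate variances.
Mean of replicates: (6.102 + 4.395 + 3.995 + 3.795 + 3.354 + 4.423 + 5.158 + 4.334 + 2.656 + 5.307) / 10 = 43.5190 / 10 = 4.3519
Sum of squared deviations: (+1.7501)² + (+0.0431)² + (−0.3569)² + (−0.5569)² + (−0.9979)² + (+0.0711)² + (+0.8061)² + (−0.0179)² + (−1.6959)² + (+0.9551)² = 8.9415
Variance = 8.9415 / 10 = 0.8941
SE* = √0.8941

SE* = 0.946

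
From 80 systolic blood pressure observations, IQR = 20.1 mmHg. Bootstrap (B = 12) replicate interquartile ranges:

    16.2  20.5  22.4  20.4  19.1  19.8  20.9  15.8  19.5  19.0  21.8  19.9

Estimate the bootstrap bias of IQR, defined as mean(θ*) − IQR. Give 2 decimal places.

mean(θ*) = (16.2 + 20.5 + 22.4 + 20.4 + 19.1 + 19.8 + 20.9 + 15.8 + 19.5 + 19.0 + 21.8 + 19.9) / 12 = 19.608
bias = 19.608 − 20.1

bias = −0.49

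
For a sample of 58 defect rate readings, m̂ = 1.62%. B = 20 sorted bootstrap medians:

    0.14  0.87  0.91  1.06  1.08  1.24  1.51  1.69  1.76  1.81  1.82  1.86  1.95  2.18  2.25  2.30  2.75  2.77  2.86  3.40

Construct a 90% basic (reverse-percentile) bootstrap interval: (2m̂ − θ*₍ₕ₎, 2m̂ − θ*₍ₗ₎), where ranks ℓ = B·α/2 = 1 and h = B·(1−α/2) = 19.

(0.38, 3.10)

Percentile endpoints at ranks 1 and 19: θ*₍1₎ = 0.14, θ*₍19₎ = 2.86.
Basic interval reflects these around m̂:
  lower = 2 × 1.62 − 2.86 = 0.38
  upper = 2 × 1.62 − 0.14 = 3.10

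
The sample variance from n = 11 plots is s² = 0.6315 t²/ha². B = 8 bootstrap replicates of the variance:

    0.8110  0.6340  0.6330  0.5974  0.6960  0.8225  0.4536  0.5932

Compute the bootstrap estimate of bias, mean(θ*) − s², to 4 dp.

bias = +0.0236

mean(θ*) = (0.8110 + 0.6340 + 0.6330 + 0.5974 + 0.6960 + 0.8225 + 0.4536 + 0.5932) / 8 = 0.65509
bias = 0.65509 − 0.6315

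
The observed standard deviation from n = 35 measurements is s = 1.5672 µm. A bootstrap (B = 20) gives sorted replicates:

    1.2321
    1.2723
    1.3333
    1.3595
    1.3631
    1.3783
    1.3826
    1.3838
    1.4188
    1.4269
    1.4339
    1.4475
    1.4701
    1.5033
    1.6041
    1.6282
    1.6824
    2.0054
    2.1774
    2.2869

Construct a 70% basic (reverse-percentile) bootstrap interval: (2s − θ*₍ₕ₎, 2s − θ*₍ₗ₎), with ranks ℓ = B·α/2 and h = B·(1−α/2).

(1.4520, 1.8011)

Percentile endpoints at ranks 3 and 17: θ*₍3₎ = 1.3333, θ*₍17₎ = 1.6824.
Basic interval reflects these around s:
  lower = 2 × 1.5672 − 1.6824 = 1.4520
  upper = 2 × 1.5672 − 1.3333 = 1.8011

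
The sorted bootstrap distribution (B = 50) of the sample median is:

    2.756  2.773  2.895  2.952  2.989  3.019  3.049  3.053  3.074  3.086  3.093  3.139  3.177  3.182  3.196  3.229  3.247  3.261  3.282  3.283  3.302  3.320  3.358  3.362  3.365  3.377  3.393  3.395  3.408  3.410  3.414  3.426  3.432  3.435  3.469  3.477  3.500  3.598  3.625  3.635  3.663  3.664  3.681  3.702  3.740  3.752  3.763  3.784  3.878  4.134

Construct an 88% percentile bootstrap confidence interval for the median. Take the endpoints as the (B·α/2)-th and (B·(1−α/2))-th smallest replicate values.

α = 0.12; lower rank = 50 × 0.060 = 3; upper rank = 50 × 0.940 = 47.
The 3rd smallest replicate is 2.895; the 47th is 3.763.

(2.895, 3.763)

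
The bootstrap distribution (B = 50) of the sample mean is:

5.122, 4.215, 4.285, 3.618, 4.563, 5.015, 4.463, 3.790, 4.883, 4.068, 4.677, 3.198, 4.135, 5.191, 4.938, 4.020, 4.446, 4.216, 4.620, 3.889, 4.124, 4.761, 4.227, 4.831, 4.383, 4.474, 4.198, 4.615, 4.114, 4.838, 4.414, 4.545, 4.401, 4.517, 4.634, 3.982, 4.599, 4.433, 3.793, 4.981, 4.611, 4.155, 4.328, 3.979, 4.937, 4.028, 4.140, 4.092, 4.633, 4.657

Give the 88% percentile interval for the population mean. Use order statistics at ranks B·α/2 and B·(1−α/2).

Sorted replicates: 3.198, 3.618, 3.790, 3.793, 3.889, 3.979, 3.982, 4.020, 4.028, 4.068, 4.092, 4.114, 4.124, 4.135, 4.140, 4.155, 4.198, 4.215, 4.216, 4.227, 4.285, 4.328, 4.383, 4.401, 4.414, 4.433, 4.446, 4.463, 4.474, 4.517, 4.545, 4.563, 4.599, 4.611, 4.615, 4.620, 4.633, 4.634, 4.657, 4.677, 4.761, 4.831, 4.838, 4.883, 4.937, 4.938, 4.981, 5.015, 5.122, 5.191
α = 0.12; lower rank = 50 × 0.060 = 3; upper rank = 50 × 0.940 = 47.
The 3rd smallest replicate is 3.790; the 47th is 4.981.

(3.790, 4.981)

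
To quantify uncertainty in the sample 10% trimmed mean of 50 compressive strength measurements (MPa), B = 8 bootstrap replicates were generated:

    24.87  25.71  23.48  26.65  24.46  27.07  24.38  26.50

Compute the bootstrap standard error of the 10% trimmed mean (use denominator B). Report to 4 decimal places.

Bootstrap SE is the standard deviation of the 8 replicate 10% trimmed means.
Mean of replicates: (24.87 + 25.71 + 23.48 + 26.65 + 24.46 + 27.07 + 24.38 + 26.50) / 8 = 203.12000 / 8 = 25.39000
Sum of squared deviations: (−0.52000)² + (+0.32000)² + (−1.91000)² + (+1.26000)² + (−0.93000)² + (+1.68000)² + (−1.01000)² + (+1.11000)² = 11.54800
Variance = 11.54800 / 8 = 1.44350
SE* = √1.44350

SE* = 1.2015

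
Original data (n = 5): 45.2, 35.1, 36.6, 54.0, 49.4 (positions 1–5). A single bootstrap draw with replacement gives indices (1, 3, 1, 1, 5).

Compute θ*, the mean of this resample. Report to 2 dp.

Resample values: 45.2, 36.6, 45.2, 45.2, 49.4.
Mean = (45.2 + 36.6 + 45.2 + 45.2 + 49.4) / 5 = 221.60 / 5 = 44.32

θ* = 44.32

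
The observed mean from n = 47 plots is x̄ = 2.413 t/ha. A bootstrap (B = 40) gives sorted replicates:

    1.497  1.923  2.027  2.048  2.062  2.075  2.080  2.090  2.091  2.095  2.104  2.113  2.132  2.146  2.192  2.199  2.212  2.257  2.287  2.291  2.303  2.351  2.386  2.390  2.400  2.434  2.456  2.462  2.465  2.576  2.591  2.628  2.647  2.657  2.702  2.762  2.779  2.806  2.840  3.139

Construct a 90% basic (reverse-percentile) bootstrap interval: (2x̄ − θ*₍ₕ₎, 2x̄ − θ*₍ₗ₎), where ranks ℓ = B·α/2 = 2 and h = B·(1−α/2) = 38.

Percentile endpoints at ranks 2 and 38: θ*₍2₎ = 1.923, θ*₍38₎ = 2.806.
Basic interval reflects these around x̄:
  lower = 2 × 2.413 − 2.806 = 2.020
  upper = 2 × 2.413 − 1.923 = 2.903

(2.020, 2.903)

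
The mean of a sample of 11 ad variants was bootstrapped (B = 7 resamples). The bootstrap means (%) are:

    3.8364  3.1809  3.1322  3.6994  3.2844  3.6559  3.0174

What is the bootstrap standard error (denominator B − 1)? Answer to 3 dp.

SE* = 0.323

Bootstrap SE is the standard deviation of the 7 replicate means.
Mean of replicates: (3.8364 + 3.1809 + 3.1322 + 3.6994 + 3.2844 + 3.6559 + 3.0174) / 7 = 23.80660 / 7 = 3.40094
Sum of squared deviations: (+0.43546)² + (−0.22004)² + (−0.26874)² + (+0.29846)² + (−0.11654)² + (+0.25496)² + (−0.38354)² = 0.62503
Variance = 0.62503 / 6 = 0.10417
SE* = √0.10417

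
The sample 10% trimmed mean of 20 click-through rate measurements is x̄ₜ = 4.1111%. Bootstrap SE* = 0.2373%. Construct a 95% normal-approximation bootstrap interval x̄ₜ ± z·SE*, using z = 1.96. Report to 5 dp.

Margin = 1.96 × 0.2373 = 0.465108
Interval: 4.1111 ± 0.465108

(3.64599, 4.57621)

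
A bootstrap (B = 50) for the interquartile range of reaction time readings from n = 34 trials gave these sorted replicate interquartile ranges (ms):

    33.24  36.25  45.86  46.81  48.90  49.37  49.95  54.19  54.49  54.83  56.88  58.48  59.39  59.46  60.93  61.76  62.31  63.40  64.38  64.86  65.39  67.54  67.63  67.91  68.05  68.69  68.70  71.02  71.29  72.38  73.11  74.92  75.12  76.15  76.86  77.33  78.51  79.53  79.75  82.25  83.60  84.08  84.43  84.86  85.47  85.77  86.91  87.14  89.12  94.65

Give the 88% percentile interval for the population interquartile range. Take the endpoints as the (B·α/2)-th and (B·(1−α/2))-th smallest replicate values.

α = 0.12; lower rank = 50 × 0.060 = 3; upper rank = 50 × 0.940 = 47.
The 3rd smallest replicate is 45.86; the 47th is 86.91.

(45.86, 86.91)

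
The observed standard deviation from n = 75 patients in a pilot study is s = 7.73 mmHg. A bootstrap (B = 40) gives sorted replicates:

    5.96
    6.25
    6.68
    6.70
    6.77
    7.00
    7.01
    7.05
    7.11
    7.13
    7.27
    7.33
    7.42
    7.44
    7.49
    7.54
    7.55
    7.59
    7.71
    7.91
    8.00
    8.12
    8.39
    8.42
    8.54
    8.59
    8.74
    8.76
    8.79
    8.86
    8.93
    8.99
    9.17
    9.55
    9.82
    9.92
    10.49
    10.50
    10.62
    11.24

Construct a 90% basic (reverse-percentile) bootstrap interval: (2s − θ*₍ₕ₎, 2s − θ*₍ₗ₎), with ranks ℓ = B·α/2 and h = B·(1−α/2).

(4.96, 9.21)

Percentile endpoints at ranks 2 and 38: θ*₍2₎ = 6.25, θ*₍38₎ = 10.50.
Basic interval reflects these around s:
  lower = 2 × 7.73 − 10.50 = 4.96
  upper = 2 × 7.73 − 6.25 = 9.21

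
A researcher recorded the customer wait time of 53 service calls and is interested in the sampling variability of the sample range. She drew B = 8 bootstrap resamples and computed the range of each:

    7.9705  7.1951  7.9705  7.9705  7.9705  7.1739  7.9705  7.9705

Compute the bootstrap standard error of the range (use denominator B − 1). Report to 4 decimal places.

SE* = 0.3639

Bootstrap SE is the standard deviation of the 8 replicate ranges.
Mean of replicates: (7.9705 + 7.1951 + 7.9705 + 7.9705 + 7.9705 + 7.1739 + 7.9705 + 7.9705) / 8 = 62.19200 / 8 = 7.77400
Sum of squared deviations: (+0.19650)² + (−0.57890)² + (+0.19650)² + (+0.19650)² + (+0.19650)² + (−0.60010)² + (+0.19650)² + (+0.19650)² = 0.92692
Variance = 0.92692 / 7 = 0.13242
SE* = √0.13242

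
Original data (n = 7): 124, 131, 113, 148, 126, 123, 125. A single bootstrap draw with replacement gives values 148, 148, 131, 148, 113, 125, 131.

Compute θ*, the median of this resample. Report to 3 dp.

Sorted: 113, 125, 131, 131, 148, 148, 148
Median = middle value = 131.000

θ* = 131.000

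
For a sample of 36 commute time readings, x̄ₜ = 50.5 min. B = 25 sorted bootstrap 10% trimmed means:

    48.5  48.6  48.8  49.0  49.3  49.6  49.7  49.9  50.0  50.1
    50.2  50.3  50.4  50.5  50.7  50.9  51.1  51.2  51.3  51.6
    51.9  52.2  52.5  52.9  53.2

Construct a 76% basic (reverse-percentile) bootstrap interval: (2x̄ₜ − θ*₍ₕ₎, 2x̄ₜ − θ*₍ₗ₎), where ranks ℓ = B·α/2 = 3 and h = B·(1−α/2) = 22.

(48.8, 52.2)

Percentile endpoints at ranks 3 and 22: θ*₍3₎ = 48.8, θ*₍22₎ = 52.2.
Basic interval reflects these around x̄ₜ:
  lower = 2 × 50.5 − 52.2 = 48.8
  upper = 2 × 50.5 − 48.8 = 52.2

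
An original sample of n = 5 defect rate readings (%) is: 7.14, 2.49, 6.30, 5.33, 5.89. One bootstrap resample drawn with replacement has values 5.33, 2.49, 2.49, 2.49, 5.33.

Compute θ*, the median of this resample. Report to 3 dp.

θ* = 2.490

Sorted: 2.49, 2.49, 2.49, 5.33, 5.33
Median = middle value = 2.490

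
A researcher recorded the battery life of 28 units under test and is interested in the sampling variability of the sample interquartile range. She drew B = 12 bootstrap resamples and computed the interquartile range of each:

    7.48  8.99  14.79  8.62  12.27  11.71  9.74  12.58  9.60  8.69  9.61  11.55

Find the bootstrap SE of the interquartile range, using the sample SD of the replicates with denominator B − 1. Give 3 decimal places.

SE* = 2.106

Bootstrap SE is the standard deviation of the 12 replicate interquartile ranges.
Mean of replicates: (7.48 + 8.99 + 14.79 + 8.62 + 12.27 + 11.71 + 9.74 + 12.58 + 9.60 + 8.69 + 9.61 + 11.55) / 12 = 125.6300 / 12 = 10.4692
Sum of squared deviations: (−2.9892)² + (−1.4792)² + (+4.3208)² + (−1.8492)² + (+1.8008)² + (+1.2408)² + (−0.7292)² + (+2.1108)² + (−0.8692)² + (−1.7792)² + (−0.8592)² + (+1.0808)² = 48.8093
Variance = 48.8093 / 11 = 4.4372
SE* = √4.4372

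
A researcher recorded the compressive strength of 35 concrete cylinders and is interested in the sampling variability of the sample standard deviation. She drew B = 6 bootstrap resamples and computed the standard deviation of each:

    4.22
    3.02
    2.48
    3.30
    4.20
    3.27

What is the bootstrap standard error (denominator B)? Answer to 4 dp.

SE* = 0.6230

Bootstrap SE is the standard deviation of the 6 replicate standard deviations.
Mean of replicates: (4.22 + 3.02 + 2.48 + 3.30 + 4.20 + 3.27) / 6 = 20.49000 / 6 = 3.41500
Sum of squared deviations: (+0.80500)² + (−0.39500)² + (−0.93500)² + (−0.11500)² + (+0.78500)² + (−0.14500)² = 2.32875
Variance = 2.32875 / 6 = 0.38812
SE* = √0.38812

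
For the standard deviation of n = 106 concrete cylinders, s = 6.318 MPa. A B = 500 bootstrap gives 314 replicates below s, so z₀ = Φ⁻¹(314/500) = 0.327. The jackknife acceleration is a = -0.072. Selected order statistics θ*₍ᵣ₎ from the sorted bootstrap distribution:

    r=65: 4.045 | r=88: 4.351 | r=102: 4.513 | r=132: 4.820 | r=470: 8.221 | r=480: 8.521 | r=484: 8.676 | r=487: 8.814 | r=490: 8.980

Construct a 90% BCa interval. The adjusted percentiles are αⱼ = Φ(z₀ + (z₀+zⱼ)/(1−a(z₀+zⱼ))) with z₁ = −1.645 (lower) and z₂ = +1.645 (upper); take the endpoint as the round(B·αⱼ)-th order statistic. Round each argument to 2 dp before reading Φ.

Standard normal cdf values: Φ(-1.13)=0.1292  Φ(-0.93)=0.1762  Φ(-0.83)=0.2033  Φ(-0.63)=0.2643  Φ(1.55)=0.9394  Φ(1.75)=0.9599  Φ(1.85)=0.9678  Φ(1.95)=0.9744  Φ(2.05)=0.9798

Lower: z₀ + z₁ = 0.327 + (-1.645) = -1.318; 1 − a(z₀+z₁) = 1 − (-0.072)(-1.318) = 0.9051; argument = 0.327 + (-1.318)/0.9051 = -1.1292 → -1.13.
α₁ = Φ(-1.13) = 0.1292; rank = round(500 × 0.1292) = 65; θ*₍65₎ = 4.045.
Upper: z₀ + z₂ = 1.972; 1 − a(z₀+z₂) = 1.1420; argument = 2.0538 → 2.05; α₂ = 0.9798; rank = 490; θ*₍490₎ = 8.980.

(4.045, 8.980)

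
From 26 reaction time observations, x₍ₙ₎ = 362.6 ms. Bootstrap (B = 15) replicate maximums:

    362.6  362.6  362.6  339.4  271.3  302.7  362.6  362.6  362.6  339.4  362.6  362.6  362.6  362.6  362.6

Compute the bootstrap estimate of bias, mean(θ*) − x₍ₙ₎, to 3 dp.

bias = −13.173

mean(θ*) = (362.6 + 362.6 + 362.6 + 339.4 + 271.3 + 302.7 + 362.6 + 362.6 + 362.6 + 339.4 + 362.6 + 362.6 + 362.6 + 362.6 + 362.6) / 15 = 349.4267
bias = 349.4267 − 362.6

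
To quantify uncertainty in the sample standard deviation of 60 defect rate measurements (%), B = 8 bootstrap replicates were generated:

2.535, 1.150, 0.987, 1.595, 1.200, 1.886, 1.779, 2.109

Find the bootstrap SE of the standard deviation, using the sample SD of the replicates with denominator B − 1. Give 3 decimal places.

SE* = 0.529

Bootstrap SE is the standard deviation of the 8 replicate standard deviations.
Mean of replicates: (2.535 + 1.150 + 0.987 + 1.595 + 1.200 + 1.886 + 1.779 + 2.109) / 8 = 13.2410 / 8 = 1.6551
Sum of squared deviations: (+0.8799)² + (−0.5051)² + (−0.6681)² + (−0.0601)² + (−0.4551)² + (+0.2309)² + (+0.1239)² + (+0.4539)² = 1.9611
Variance = 1.9611 / 7 = 0.2802
SE* = √0.2802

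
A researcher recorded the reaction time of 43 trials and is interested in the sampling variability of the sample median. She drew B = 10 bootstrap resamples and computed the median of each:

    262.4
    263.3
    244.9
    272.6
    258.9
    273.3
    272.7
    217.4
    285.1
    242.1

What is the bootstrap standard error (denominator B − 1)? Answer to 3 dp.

SE* = 19.728

Bootstrap SE is the standard deviation of the 10 replicate medians.
Mean of replicates: (262.4 + 263.3 + 244.9 + 272.6 + 258.9 + 273.3 + 272.7 + 217.4 + 285.1 + 242.1) / 10 = 2592.7000 / 10 = 259.2700
Sum of squared deviations: (+3.1300)² + (+4.0300)² + (−14.3700)² + (+13.3300)² + (−0.3700)² + (+14.0300)² + (+13.4300)² + (−41.8700)² + (+25.8300)² + (−17.1700)² = 3502.6610
Variance = 3502.6610 / 9 = 389.1846
SE* = √389.1846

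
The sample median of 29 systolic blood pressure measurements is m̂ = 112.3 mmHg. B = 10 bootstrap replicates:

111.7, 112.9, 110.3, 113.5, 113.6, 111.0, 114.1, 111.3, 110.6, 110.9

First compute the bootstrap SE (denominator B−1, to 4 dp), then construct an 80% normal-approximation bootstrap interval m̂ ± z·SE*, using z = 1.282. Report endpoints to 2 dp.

(110.50, 114.10)

Mean of replicates = 111.9900; sum of squared deviations = 17.6690; SE* = √(17.6690/9) = 1.4012
Margin = 1.282 × 1.4012 = 1.796
Interval: 112.3 ± 1.796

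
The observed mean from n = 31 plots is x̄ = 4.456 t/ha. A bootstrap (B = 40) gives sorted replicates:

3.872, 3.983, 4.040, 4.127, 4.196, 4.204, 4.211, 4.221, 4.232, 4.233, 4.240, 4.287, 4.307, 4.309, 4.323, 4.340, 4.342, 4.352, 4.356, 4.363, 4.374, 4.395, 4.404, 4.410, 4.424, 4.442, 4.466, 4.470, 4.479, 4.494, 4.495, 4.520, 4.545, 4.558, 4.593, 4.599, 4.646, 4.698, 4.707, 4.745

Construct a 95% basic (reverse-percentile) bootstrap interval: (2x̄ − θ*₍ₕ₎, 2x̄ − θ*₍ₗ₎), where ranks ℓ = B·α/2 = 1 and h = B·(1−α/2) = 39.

(4.205, 5.040)

Percentile endpoints at ranks 1 and 39: θ*₍1₎ = 3.872, θ*₍39₎ = 4.707.
Basic interval reflects these around x̄:
  lower = 2 × 4.456 − 4.707 = 4.205
  upper = 2 × 4.456 − 3.872 = 5.040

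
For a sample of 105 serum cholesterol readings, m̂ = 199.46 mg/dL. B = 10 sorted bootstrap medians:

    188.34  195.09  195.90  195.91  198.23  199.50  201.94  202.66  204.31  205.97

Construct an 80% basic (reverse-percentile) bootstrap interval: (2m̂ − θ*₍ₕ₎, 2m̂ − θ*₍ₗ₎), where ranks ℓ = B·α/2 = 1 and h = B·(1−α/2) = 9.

(194.61, 210.58)

Percentile endpoints at ranks 1 and 9: θ*₍1₎ = 188.34, θ*₍9₎ = 204.31.
Basic interval reflects these around m̂:
  lower = 2 × 199.46 − 204.31 = 194.61
  upper = 2 × 199.46 − 188.34 = 210.58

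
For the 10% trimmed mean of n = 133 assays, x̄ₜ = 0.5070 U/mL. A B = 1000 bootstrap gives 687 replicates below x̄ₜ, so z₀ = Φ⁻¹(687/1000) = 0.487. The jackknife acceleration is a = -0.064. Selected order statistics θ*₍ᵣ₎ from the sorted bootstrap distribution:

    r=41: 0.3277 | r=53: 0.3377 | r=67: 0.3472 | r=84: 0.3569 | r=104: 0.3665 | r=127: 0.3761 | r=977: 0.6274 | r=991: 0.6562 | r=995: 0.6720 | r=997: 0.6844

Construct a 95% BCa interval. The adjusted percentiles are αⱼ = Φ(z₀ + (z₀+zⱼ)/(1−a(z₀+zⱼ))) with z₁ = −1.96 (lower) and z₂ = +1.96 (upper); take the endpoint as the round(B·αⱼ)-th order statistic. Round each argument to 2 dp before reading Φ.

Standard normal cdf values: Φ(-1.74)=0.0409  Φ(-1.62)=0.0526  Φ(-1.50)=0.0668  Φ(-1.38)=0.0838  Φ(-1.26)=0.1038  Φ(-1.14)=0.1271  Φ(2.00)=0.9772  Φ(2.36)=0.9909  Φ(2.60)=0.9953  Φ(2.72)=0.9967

(0.3761, 0.6720)

Lower: z₀ + z₁ = 0.487 + (-1.960) = -1.473; 1 − a(z₀+z₁) = 1 − (-0.064)(-1.473) = 0.9057; argument = 0.487 + (-1.473)/0.9057 = -1.1393 → -1.14.
α₁ = Φ(-1.14) = 0.1271; rank = round(1000 × 0.1271) = 127; θ*₍127₎ = 0.3761.
Upper: z₀ + z₂ = 2.447; 1 − a(z₀+z₂) = 1.1566; argument = 2.6027 → 2.60; α₂ = 0.9953; rank = 995; θ*₍995₎ = 0.6720.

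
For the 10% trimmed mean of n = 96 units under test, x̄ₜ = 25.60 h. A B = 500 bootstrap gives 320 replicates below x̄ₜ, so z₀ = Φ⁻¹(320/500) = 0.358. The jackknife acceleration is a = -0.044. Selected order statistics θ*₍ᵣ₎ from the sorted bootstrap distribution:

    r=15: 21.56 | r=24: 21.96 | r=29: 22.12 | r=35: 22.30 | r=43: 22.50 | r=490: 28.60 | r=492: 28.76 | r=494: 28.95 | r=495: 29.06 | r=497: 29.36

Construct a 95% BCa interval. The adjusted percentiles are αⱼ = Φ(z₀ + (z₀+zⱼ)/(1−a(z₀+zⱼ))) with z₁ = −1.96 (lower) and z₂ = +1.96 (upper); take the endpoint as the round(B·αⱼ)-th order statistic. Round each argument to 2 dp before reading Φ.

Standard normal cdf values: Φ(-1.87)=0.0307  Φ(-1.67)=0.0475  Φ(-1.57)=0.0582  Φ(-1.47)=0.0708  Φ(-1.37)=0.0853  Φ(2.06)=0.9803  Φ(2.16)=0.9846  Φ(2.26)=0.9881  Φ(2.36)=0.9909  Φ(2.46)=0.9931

(22.50, 29.36)

Lower: z₀ + z₁ = 0.358 + (-1.960) = -1.602; 1 − a(z₀+z₁) = 1 − (-0.044)(-1.602) = 0.9295; argument = 0.358 + (-1.602)/0.9295 = -1.3655 → -1.37.
α₁ = Φ(-1.37) = 0.0853; rank = round(500 × 0.0853) = 43; θ*₍43₎ = 22.50.
Upper: z₀ + z₂ = 2.318; 1 − a(z₀+z₂) = 1.1020; argument = 2.4615 → 2.46; α₂ = 0.9931; rank = 497; θ*₍497₎ = 29.36.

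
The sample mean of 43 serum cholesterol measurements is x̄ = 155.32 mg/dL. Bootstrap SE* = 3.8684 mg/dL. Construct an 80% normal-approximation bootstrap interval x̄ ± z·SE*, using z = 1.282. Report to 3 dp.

Margin = 1.282 × 3.8684 = 4.9593
Interval: 155.32 ± 4.9593

(150.361, 160.279)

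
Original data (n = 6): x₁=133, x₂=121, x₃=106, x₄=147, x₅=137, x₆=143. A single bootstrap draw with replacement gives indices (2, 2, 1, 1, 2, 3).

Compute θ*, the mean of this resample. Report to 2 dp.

θ* = 122.50

Resample values: 121, 121, 133, 133, 121, 106.
Mean = (121 + 121 + 133 + 133 + 121 + 106) / 6 = 735.0 / 6 = 122.50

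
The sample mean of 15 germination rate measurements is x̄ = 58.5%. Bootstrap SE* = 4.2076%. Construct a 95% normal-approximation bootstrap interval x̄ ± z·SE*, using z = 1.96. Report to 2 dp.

(50.25, 66.75)

Margin = 1.96 × 4.2076 = 8.247
Interval: 58.5 ± 8.247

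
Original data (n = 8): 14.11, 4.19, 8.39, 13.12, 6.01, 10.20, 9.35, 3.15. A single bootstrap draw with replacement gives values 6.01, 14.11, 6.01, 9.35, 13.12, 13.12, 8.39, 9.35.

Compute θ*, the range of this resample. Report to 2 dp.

Range = 14.11 − 6.01 = 8.10

θ* = 8.10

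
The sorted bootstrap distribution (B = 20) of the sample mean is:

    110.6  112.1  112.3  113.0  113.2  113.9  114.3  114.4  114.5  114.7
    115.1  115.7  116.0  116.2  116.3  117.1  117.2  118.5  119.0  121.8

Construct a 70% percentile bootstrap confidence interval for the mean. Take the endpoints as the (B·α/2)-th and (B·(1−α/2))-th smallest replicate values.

α = 0.30; lower rank = 20 × 0.150 = 3; upper rank = 20 × 0.850 = 17.
The 3rd smallest replicate is 112.3; the 17th is 117.2.

(112.3, 117.2)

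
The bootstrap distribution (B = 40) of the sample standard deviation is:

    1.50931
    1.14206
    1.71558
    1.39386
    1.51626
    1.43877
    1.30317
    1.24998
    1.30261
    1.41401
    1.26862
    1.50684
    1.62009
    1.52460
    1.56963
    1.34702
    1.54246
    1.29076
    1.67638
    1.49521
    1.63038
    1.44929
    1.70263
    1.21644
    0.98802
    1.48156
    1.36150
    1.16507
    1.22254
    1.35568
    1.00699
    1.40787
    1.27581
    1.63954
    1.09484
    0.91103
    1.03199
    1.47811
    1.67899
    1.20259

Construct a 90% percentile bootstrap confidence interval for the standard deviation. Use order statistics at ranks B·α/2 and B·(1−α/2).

Sorted replicates: 0.91103, 0.98802, 1.00699, 1.03199, 1.09484, 1.14206, 1.16507, 1.20259, 1.21644, 1.22254, 1.24998, 1.26862, 1.27581, 1.29076, 1.30261, 1.30317, 1.34702, 1.35568, 1.36150, 1.39386, 1.40787, 1.41401, 1.43877, 1.44929, 1.47811, 1.48156, 1.49521, 1.50684, 1.50931, 1.51626, 1.52460, 1.54246, 1.56963, 1.62009, 1.63038, 1.63954, 1.67638, 1.67899, 1.70263, 1.71558
α = 0.10; lower rank = 40 × 0.050 = 2; upper rank = 40 × 0.950 = 38.
The 2nd smallest replicate is 0.98802; the 38th is 1.67899.

(0.98802, 1.67899)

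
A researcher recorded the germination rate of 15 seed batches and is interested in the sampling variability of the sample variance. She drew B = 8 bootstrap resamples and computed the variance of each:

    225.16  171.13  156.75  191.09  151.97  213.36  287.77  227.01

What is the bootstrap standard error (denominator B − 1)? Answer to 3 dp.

Bootstrap SE is the standard deviation of the 8 replicate variances.
Mean of replicates: (225.16 + 171.13 + 156.75 + 191.09 + 151.97 + 213.36 + 287.77 + 227.01) / 8 = 1624.2400 / 8 = 203.0300
Sum of squared deviations: (+22.1300)² + (−31.9000)² + (−46.2800)² + (−11.9400)² + (−51.0600)² + (+10.3300)² + (+84.7400)² + (+23.9800)² = 14261.4894
Variance = 14261.4894 / 7 = 2037.3556
SE* = √2037.3556

SE* = 45.137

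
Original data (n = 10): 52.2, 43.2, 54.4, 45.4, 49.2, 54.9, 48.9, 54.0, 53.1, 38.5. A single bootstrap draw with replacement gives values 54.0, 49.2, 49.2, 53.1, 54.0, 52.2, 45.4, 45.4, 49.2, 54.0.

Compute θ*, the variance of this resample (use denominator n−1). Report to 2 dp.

Mean = 50.5700; sum of squared deviations = 103.4410
s² = 103.4410 / 9 = 11.4934

θ* = 11.49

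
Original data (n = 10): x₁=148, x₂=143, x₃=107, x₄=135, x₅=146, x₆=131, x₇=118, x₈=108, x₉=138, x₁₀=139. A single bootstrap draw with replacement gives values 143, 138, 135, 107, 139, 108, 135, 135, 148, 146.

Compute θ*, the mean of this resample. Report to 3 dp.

Mean = (143 + 138 + 135 + 107 + 139 + 108 + 135 + 135 + 148 + 146) / 10 = 1334.0 / 10 = 133.400

θ* = 133.400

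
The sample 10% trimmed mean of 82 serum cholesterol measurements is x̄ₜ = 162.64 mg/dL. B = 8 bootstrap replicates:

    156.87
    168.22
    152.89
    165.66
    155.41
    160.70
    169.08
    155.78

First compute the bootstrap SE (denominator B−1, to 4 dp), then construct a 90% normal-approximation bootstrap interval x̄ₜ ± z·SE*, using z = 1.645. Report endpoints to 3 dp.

Mean of replicates = 160.5762; sum of squared deviations = 279.1094; SE* = √(279.1094/7) = 6.3145
Margin = 1.645 × 6.3145 = 10.3874
Interval: 162.64 ± 10.3874

(152.253, 173.027)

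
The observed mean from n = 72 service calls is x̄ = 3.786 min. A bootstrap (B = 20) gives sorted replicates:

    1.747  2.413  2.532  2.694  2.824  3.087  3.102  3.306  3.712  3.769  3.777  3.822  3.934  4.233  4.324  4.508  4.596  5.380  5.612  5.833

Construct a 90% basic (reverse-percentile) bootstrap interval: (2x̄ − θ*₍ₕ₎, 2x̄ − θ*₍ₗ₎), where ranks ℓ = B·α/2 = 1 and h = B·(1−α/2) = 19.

(1.960, 5.825)

Percentile endpoints at ranks 1 and 19: θ*₍1₎ = 1.747, θ*₍19₎ = 5.612.
Basic interval reflects these around x̄:
  lower = 2 × 3.786 − 5.612 = 1.960
  upper = 2 × 3.786 − 1.747 = 5.825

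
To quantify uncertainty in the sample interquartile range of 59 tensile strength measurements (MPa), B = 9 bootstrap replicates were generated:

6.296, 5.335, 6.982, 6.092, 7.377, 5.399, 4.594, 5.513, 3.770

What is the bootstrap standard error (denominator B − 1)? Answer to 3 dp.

Bootstrap SE is the standard deviation of the 9 replicate interquartile ranges.
Mean of replicates: (6.296 + 5.335 + 6.982 + 6.092 + 7.377 + 5.399 + 4.594 + 5.513 + 3.770) / 9 = 51.3580 / 9 = 5.7064
Sum of squared deviations: (+0.5896)² + (−0.3714)² + (+1.2756)² + (+0.3856)² + (+1.6706)² + (−0.3074)² + (−1.1124)² + (−0.1934)² + (−1.9364)² = 10.1713
Variance = 10.1713 / 8 = 1.2714
SE* = √1.2714

SE* = 1.128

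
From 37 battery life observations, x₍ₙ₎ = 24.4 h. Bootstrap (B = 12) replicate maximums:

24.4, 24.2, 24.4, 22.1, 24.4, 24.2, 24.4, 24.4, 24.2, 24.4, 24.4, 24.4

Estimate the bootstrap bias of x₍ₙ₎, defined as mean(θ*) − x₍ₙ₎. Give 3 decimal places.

mean(θ*) = (24.4 + 24.2 + 24.4 + 22.1 + 24.4 + 24.2 + 24.4 + 24.4 + 24.2 + 24.4 + 24.4 + 24.4) / 12 = 24.1583
bias = 24.1583 − 24.4

bias = −0.242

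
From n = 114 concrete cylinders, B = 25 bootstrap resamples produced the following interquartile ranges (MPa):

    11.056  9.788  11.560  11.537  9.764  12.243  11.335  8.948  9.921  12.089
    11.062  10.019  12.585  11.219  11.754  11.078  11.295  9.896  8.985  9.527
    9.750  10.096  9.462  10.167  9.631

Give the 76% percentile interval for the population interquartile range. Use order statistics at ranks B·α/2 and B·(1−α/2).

Sorted replicates: 8.948, 8.985, 9.462, 9.527, 9.631, 9.750, 9.764, 9.788, 9.896, 9.921, 10.019, 10.096, 10.167, 11.056, 11.062, 11.078, 11.219, 11.295, 11.335, 11.537, 11.560, 11.754, 12.089, 12.243, 12.585
α = 0.24; lower rank = 25 × 0.120 = 3; upper rank = 25 × 0.880 = 22.
The 3rd smallest replicate is 9.462; the 22nd is 11.754.

(9.462, 11.754)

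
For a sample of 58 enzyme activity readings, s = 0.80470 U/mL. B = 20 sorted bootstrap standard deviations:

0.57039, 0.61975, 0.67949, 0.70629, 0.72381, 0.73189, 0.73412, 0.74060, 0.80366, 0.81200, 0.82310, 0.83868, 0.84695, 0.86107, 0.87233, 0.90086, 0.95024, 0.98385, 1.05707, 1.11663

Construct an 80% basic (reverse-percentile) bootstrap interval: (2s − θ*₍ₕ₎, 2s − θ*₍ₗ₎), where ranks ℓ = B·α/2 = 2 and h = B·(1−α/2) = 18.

Percentile endpoints at ranks 2 and 18: θ*₍2₎ = 0.61975, θ*₍18₎ = 0.98385.
Basic interval reflects these around s:
  lower = 2 × 0.80470 − 0.98385 = 0.62555
  upper = 2 × 0.80470 − 0.61975 = 0.98965

(0.62555, 0.98965)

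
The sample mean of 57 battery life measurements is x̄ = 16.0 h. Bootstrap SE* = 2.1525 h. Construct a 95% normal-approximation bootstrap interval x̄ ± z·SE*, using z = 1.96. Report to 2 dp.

(11.78, 20.22)

Margin = 1.96 × 2.1525 = 4.219
Interval: 16.0 ± 4.219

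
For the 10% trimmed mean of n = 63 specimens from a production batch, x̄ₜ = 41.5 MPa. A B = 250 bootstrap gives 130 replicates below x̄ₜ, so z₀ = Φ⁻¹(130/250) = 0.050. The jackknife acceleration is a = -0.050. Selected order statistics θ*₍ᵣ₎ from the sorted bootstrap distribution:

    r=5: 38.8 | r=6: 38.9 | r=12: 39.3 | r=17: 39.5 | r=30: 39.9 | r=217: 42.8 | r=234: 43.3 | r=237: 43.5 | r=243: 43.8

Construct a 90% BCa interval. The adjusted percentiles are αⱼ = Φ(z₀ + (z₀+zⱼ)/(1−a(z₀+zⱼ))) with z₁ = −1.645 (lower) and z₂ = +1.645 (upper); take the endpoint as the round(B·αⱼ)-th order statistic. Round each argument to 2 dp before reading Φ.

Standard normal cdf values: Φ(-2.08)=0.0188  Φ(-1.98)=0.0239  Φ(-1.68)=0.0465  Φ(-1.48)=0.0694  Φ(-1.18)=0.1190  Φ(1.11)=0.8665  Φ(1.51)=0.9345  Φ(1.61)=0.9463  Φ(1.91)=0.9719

Lower: z₀ + z₁ = 0.050 + (-1.645) = -1.595; 1 − a(z₀+z₁) = 1 − (-0.050)(-1.595) = 0.9203; argument = 0.050 + (-1.595)/0.9203 = -1.6832 → -1.68.
α₁ = Φ(-1.68) = 0.0465; rank = round(250 × 0.0465) = 12; θ*₍12₎ = 39.3.
Upper: z₀ + z₂ = 1.695; 1 − a(z₀+z₂) = 1.0848; argument = 1.6126 → 1.61; α₂ = 0.9463; rank = 237; θ*₍237₎ = 43.5.

(39.3, 43.5)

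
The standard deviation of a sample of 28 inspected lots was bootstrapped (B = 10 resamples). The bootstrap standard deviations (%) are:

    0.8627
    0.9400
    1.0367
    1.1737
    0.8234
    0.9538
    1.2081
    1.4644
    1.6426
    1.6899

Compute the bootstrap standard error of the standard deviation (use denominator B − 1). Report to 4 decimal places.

SE* = 0.3185

Bootstrap SE is the standard deviation of the 10 replicate standard deviations.
Mean of replicates: (0.8627 + 0.9400 + 1.0367 + 1.1737 + 0.8234 + 0.9538 + 1.2081 + 1.4644 + 1.6426 + 1.6899) / 10 = 11.79530 / 10 = 1.17953
Sum of squared deviations: (−0.31683)² + (−0.23953)² + (−0.14283)² + (−0.00583)² + (−0.35613)² + (−0.22573)² + (+0.02857)² + (+0.28487)² + (+0.46307)² + (+0.51037)² = 0.91285
Variance = 0.91285 / 9 = 0.10143
SE* = √0.10143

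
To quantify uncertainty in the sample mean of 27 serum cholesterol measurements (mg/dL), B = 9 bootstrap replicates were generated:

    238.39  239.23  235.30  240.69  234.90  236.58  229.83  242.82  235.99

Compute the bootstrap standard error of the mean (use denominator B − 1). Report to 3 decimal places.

SE* = 3.779

Bootstrap SE is the standard deviation of the 9 replicate means.
Mean of replicates: (238.39 + 239.23 + 235.30 + 240.69 + 234.90 + 236.58 + 229.83 + 242.82 + 235.99) / 9 = 2133.7300 / 9 = 237.0811
Sum of squared deviations: (+1.3089)² + (+2.1489)² + (−1.7811)² + (+3.6089)² + (−2.1811)² + (−0.5011)² + (−7.2511)² + (+5.7389)² + (−1.0911)² = 114.2397
Variance = 114.2397 / 8 = 14.2800
SE* = √14.2800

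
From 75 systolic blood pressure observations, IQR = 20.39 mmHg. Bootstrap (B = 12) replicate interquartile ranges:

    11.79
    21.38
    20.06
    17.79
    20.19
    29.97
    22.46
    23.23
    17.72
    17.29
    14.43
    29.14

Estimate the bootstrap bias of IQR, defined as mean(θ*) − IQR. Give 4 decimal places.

bias = +0.0642

mean(θ*) = (11.79 + 21.38 + 20.06 + 17.79 + 20.19 + 29.97 + 22.46 + 23.23 + 17.72 + 17.29 + 14.43 + 29.14) / 12 = 20.45417
bias = 20.45417 − 20.39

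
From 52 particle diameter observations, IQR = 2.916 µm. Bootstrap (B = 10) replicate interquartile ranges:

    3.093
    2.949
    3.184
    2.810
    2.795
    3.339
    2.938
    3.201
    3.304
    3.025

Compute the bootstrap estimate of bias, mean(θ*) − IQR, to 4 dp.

mean(θ*) = (3.093 + 2.949 + 3.184 + 2.810 + 2.795 + 3.339 + 2.938 + 3.201 + 3.304 + 3.025) / 10 = 3.06380
bias = 3.06380 − 2.916

bias = +0.1478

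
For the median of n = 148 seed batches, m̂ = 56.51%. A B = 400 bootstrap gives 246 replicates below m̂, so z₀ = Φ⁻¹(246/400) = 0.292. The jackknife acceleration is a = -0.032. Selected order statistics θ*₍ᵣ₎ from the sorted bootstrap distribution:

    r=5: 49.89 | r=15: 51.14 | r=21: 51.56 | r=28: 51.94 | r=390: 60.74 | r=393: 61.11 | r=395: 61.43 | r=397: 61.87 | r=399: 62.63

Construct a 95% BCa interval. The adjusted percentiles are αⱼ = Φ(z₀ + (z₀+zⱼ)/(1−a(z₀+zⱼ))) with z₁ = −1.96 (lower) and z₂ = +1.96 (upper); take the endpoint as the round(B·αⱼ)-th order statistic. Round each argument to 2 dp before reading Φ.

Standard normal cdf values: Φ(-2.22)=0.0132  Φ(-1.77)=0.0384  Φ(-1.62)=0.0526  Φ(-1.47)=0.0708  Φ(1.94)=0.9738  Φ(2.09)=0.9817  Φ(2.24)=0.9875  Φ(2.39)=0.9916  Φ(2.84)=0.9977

Lower: z₀ + z₁ = 0.292 + (-1.960) = -1.668; 1 − a(z₀+z₁) = 1 − (-0.032)(-1.668) = 0.9466; argument = 0.292 + (-1.668)/0.9466 = -1.4701 → -1.47.
α₁ = Φ(-1.47) = 0.0708; rank = round(400 × 0.0708) = 28; θ*₍28₎ = 51.94.
Upper: z₀ + z₂ = 2.252; 1 − a(z₀+z₂) = 1.0721; argument = 2.3926 → 2.39; α₂ = 0.9916; rank = 397; θ*₍397₎ = 61.87.

(51.94, 61.87)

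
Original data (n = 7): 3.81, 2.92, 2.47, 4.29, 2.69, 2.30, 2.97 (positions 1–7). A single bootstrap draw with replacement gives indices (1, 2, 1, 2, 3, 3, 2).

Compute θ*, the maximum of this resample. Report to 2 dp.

θ* = 3.81

Resample values: 3.81, 2.92, 3.81, 2.92, 2.47, 2.47, 2.92.
Maximum = 3.81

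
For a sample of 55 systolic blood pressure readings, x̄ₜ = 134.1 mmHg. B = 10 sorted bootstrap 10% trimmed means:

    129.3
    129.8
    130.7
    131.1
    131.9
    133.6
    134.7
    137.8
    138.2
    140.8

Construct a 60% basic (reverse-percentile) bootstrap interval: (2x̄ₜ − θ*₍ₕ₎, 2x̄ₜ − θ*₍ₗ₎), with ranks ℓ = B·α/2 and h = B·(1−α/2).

(130.4, 138.4)

Percentile endpoints at ranks 2 and 8: θ*₍2₎ = 129.8, θ*₍8₎ = 137.8.
Basic interval reflects these around x̄ₜ:
  lower = 2 × 134.1 − 137.8 = 130.4
  upper = 2 × 134.1 − 129.8 = 138.4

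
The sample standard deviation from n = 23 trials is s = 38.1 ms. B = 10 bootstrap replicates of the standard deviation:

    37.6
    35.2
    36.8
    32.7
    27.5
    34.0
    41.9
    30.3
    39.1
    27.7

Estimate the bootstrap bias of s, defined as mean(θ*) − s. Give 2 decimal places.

mean(θ*) = (37.6 + 35.2 + 36.8 + 32.7 + 27.5 + 34.0 + 41.9 + 30.3 + 39.1 + 27.7) / 10 = 34.280
bias = 34.280 − 38.1

bias = −3.82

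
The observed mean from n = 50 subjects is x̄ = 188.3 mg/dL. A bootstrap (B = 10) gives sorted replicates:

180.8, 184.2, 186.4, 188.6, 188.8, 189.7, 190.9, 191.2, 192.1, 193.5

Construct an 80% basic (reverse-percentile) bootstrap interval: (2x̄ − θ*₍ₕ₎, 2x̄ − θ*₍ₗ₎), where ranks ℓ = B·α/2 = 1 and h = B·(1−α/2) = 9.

(184.5, 195.8)

Percentile endpoints at ranks 1 and 9: θ*₍1₎ = 180.8, θ*₍9₎ = 192.1.
Basic interval reflects these around x̄:
  lower = 2 × 188.3 − 192.1 = 184.5
  upper = 2 × 188.3 − 180.8 = 195.8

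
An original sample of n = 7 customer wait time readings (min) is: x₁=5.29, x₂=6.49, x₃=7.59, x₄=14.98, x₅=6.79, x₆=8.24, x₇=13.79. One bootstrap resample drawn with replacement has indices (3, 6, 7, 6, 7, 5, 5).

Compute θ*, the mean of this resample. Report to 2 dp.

Resample values: 7.59, 8.24, 13.79, 8.24, 13.79, 6.79, 6.79.
Mean = (7.59 + 8.24 + 13.79 + 8.24 + 13.79 + 6.79 + 6.79) / 7 = 65.230 / 7 = 9.32

θ* = 9.32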